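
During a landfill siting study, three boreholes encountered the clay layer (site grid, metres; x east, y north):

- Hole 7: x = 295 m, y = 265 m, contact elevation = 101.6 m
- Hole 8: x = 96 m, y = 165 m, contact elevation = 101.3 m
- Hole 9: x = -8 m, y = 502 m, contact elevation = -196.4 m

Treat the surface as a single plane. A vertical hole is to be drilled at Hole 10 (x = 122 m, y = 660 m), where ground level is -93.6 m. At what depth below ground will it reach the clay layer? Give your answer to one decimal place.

173.4 m

Let the plane be z = a·x + b·y + c.
Hole 8−Hole 7: −199a − 100b = −0.3;  Hole 9−Hole 7: −303a + 237b = −298.
Solving gives a = 0.38562, b = −0.76438.
Then c = 101.6 − a·295 − b·265 = 190.40.
At (122, 660): z_contact = 47.05 − 504.49 + 190.40 = -267.04 m.
Depth below ground = -93.6 − (-267.04) = 173.4 m.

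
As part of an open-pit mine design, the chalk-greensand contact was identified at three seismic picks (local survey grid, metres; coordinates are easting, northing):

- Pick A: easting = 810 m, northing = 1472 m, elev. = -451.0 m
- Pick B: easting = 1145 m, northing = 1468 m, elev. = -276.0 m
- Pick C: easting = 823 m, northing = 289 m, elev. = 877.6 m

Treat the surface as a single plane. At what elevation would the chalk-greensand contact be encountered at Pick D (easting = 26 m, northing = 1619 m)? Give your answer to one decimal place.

-1014.4 m

Let the plane be z = a·easting + b·northing + c.
Pick B−Pick A: 335a − 4b = 175;  Pick C−Pick A: 13a − 1183b = 1328.6.
Solving gives a = 0.509045, b = −1.117483.
Then c = -451 − a·810 − b·1472 = 781.61.
At (26, 1619): z = 13.2 − 1809.2 + 781.61 = -1014.4 m.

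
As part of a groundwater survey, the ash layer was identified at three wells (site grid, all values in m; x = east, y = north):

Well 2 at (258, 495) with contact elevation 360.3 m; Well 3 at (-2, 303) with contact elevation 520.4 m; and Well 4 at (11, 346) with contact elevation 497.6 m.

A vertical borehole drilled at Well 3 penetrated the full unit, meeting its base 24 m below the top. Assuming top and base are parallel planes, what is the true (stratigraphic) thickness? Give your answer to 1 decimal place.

21.2 m

Two edge vectors: Well 2→Well 3 = (-260, -192, 160.1), Well 2→Well 4 = (-247, -149, 137.3).
Normal n = (Well 2→Well 3) × (Well 2→Well 4) = (-2506.7, -3846.7, -8684).
So ∂z/∂x = −n_x/n_z = −0.28866 and ∂z/∂y = −n_y/n_z = −0.44296.
|∇z| = √(a²+b²) = 0.52872, so dip δ = arctan(0.52872) = 27.87°.
True thickness = vertical thickness × cos δ = 24 × cos 27.87° = 21.2 m.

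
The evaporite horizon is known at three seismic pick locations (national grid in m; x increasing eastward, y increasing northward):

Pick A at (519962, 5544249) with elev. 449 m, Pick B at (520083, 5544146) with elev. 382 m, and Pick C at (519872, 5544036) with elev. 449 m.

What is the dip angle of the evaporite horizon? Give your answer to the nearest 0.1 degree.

Let the plane be z = a·x + b·y + c.
Pick B−Pick A: 121a − 103b = −67;  Pick C−Pick A: −90a − 213b = 0.
Solving gives a = −0.40724, b = 0.17207.
Gradient magnitude |∇z| = √(a² + b²) = √(0.16585 + 0.02961) = 0.44210.
True dip = arctan(0.44210) = 23.9°, dipping toward ESE (azimuth ≈ 113°).

23.9°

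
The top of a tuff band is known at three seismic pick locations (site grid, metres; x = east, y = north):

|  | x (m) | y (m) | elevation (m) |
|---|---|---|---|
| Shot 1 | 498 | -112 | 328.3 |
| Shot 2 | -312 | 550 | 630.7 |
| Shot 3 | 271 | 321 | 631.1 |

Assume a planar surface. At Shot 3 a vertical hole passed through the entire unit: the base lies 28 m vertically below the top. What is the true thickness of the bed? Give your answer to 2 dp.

Two edge vectors: Shot 1→Shot 2 = (-810, 662, 302.4), Shot 1→Shot 3 = (-227, 433, 302.8).
Normal n = (Shot 1→Shot 2) × (Shot 1→Shot 3) = (69514.4, 176623.2, -200456).
So ∂z/∂x = −n_x/n_z = 0.34678 and ∂z/∂y = −n_y/n_z = 0.88111.
|∇z| = √(a²+b²) = 0.94689, so dip δ = arctan(0.94689) = 43.44°.
True thickness = vertical thickness × cos δ = 28 × cos 43.44° = 20.33 m.

20.33 m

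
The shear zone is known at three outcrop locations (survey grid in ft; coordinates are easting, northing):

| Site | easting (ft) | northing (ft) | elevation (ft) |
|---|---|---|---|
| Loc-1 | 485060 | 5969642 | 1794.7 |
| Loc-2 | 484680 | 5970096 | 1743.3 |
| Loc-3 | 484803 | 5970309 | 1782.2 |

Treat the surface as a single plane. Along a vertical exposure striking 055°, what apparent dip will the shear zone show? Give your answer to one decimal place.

Let the plane be z = a·easting + b·northing + c.
Loc-2−Loc-1: −380a + 454b = −51.4;  Loc-3−Loc-1: −257a + 667b = −12.5.
Solving gives a = 0.20916, b = 0.06185.
Unit vector along 055° is (sin 55°, cos 55°) = (0.8192, 0.5736).
Slope in that direction = a·(0.8192) + b·(0.5736) = 0.20681.
Apparent dip = arctan|0.20681| = 11.7° (true dip is 12.3°, so apparent ≤ true as expected).

11.7°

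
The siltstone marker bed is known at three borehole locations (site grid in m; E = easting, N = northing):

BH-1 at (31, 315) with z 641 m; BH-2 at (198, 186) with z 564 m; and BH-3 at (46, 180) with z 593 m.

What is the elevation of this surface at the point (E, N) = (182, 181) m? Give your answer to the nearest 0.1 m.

Let the plane be z = a·E + b·N + c.
BH-2−BH-1: 167a − 129b = −77;  BH-3−BH-1: 15a − 135b = −48.
Solving gives a = −0.20393, b = 0.33290.
Then c = 641 − a·31 − b·315 = 542.46.
At (182, 181): z = −37.1 + 60.3 + 542.46 = 565.6 m.

565.6 m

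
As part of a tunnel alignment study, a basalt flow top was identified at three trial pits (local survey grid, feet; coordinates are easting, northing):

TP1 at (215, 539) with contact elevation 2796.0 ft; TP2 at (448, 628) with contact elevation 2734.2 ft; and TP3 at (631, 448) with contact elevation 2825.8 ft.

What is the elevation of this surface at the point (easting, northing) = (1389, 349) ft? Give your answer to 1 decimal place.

Let the plane be z = a·easting + b·northing + c.
TP2−TP1: 233a + 89b = −61.8;  TP3−TP1: 416a − 91b = 29.8.
Solving gives a = −0.051035, b = −0.560774.
Then c = 2796 − a·215 − b·539 = 3109.23.
At (1389, 349): z = −70.9 − 195.7 + 3109.23 = 2842.6 ft.

2842.6 ft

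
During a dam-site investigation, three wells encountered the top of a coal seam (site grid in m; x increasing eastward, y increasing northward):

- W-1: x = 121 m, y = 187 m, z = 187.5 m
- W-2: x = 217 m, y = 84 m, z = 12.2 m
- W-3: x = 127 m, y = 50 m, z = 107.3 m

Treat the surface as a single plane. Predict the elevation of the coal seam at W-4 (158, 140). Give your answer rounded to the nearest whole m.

Two edge vectors: W-1→W-2 = (96, -103, -175.3), W-1→W-3 = (6, -137, -80.2).
Normal n = (W-1→W-2) × (W-1→W-3) = (-15755.5, 6647.4, -12534).
So ∂z/∂x = −n_x/n_z = −1.25702 and ∂z/∂y = −n_y/n_z = 0.53035.
Intercept c from W-1: 187.5 + 152.10 − 99.18 = 240.42.
At (158, 140): z = −198.6 + 74.2 + 240.42 = 116.1 m.

116 m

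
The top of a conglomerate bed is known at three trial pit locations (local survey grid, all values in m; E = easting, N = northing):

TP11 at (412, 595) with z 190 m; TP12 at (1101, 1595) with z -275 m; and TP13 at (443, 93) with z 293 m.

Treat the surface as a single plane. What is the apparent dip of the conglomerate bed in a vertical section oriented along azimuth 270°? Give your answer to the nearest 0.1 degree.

19.1°

Let the plane be z = a·E + b·N + c.
TP12−TP11: 689a + 1000b = −465;  TP13−TP11: 31a − 502b = 103.
Solving gives a = −0.34608, b = −0.22655.
Unit vector along 270° is (sin 270°, cos 270°) = (-1.0000, -0.0000).
Slope in that direction = a·(-1.0000) + b·(-0.0000) = 0.34608.
Apparent dip = arctan|0.34608| = 19.1° (true dip is 22.5°, so apparent ≤ true as expected).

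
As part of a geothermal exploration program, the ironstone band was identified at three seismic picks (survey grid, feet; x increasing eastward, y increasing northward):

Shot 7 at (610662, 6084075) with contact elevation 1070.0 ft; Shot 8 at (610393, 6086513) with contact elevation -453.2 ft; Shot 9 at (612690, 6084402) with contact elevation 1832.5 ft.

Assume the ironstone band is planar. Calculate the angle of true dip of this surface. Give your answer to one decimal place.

36.5°

Two edge vectors: Shot 7→Shot 8 = (-269, 2438, -1523.2), Shot 7→Shot 9 = (2028, 327, 762.5).
Normal n = (Shot 7→Shot 8) × (Shot 7→Shot 9) = (2357061.4, -2883937.1, -5032227).
So ∂z/∂x = −n_x/n_z = 0.46839 and ∂z/∂y = −n_y/n_z = −0.57309.
Gradient magnitude |∇z| = √(a² + b²) = √(0.21939 + 0.32844) = 0.74015.
True dip = arctan(0.74015) = 36.5°, dipping toward NW (azimuth ≈ 321°).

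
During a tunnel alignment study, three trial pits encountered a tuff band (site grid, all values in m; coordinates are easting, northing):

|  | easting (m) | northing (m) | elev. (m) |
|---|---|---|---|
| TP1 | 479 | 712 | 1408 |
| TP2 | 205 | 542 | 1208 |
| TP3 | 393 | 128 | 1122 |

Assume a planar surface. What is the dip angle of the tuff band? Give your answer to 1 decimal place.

32.2°

Two edge vectors: TP1→TP2 = (-274, -170, -200), TP1→TP3 = (-86, -584, -286).
Normal n = (TP1→TP2) × (TP1→TP3) = (-68180, -61164, 145396).
So ∂z/∂easting = −n_x/n_z = 0.46893 and ∂z/∂northing = −n_y/n_z = 0.42067.
Gradient magnitude |∇z| = √(a² + b²) = √(0.21989 + 0.17696) = 0.62997.
True dip = arctan(0.62997) = 32.2°, dipping toward SW (azimuth ≈ 228°).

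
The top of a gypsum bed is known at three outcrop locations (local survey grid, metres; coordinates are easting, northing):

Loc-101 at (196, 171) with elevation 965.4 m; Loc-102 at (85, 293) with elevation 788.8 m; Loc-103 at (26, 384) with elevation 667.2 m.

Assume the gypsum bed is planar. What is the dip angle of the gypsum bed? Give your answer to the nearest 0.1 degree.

48.8°

Two edge vectors: Loc-101→Loc-102 = (-111, 122, -176.6), Loc-101→Loc-103 = (-170, 213, -298.2).
Normal n = (Loc-101→Loc-102) × (Loc-101→Loc-103) = (1235.4, -3078.2, -2903).
So ∂z/∂easting = −n_x/n_z = 0.42556 and ∂z/∂northing = −n_y/n_z = −1.06035.
Gradient magnitude |∇z| = √(a² + b²) = √(0.18110 + 1.12435) = 1.14256.
True dip = arctan(1.14256) = 48.8°, dipping toward NNW (azimuth ≈ 338°).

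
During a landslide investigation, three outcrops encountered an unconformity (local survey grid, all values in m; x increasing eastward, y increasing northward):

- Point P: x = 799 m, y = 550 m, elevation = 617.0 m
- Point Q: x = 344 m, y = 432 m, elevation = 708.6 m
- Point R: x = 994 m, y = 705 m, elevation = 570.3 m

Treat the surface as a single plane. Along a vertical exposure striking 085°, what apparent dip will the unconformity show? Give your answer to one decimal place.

Two edge vectors: Point P→Point Q = (-455, -118, 91.6), Point P→Point R = (195, 155, -46.7).
Normal n = (Point P→Point Q) × (Point P→Point R) = (-8687.4, -3386.5, -47515).
So ∂z/∂x = −n_x/n_z = −0.18283 and ∂z/∂y = −n_y/n_z = −0.07127.
Unit vector along 085° is (sin 85°, cos 85°) = (0.9962, 0.0872).
Slope in that direction = a·(0.9962) + b·(0.0872) = −0.18835.
Apparent dip = arctan|0.18835| = 10.7° (true dip is 11.1°, so apparent ≤ true as expected).

10.7°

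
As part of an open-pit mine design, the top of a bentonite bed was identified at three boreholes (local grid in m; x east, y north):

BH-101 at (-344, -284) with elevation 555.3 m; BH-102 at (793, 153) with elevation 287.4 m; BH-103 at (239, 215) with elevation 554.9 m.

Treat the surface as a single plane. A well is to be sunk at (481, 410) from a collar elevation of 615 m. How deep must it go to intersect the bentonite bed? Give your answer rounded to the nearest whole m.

66 m

Let the plane be z = a·x + b·y + c.
BH-102−BH-101: 1137a + 437b = −267.9;  BH-103−BH-101: 583a + 499b = −0.4.
Solving gives a = −0.42710, b = 0.49819.
Then c = 555.3 − a·-344 − b·-284 = 549.87.
At (481, 410): z_contact = −205.4 + 204.3 + 549.87 = 548.7 m.
Depth below ground = 615 − 548.7 = 66 m.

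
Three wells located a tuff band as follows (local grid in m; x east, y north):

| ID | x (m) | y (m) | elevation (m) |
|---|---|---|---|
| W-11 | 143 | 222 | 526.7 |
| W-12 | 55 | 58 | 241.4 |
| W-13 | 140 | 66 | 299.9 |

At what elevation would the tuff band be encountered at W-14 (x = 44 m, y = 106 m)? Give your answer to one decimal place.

Let the plane be z = a·x + b·y + c.
W-12−W-11: −88a − 164b = −285.3;  W-13−W-11: −3a − 156b = −226.8.
Solving gives a = 0.55240, b = 1.44322.
Then c = 526.7 − a·143 − b·222 = 127.31.
At (44, 106): z = 24.3 + 153.0 + 127.31 = 304.6 m.

304.6 m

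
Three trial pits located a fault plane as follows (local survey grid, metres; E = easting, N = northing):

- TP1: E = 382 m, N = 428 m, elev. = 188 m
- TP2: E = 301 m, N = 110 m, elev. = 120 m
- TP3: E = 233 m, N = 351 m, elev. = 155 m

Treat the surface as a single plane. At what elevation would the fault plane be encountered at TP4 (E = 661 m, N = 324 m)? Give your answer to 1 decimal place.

Let the plane be z = a·E + b·N + c.
TP2−TP1: −81a − 318b = −68;  TP3−TP1: −149a − 77b = −33.
Solving gives a = 0.12779, b = 0.18129.
Then c = 188 − a·382 − b·428 = 61.59.
At (661, 324): z = 84.5 + 58.7 + 61.59 = 204.8 m.

204.8 m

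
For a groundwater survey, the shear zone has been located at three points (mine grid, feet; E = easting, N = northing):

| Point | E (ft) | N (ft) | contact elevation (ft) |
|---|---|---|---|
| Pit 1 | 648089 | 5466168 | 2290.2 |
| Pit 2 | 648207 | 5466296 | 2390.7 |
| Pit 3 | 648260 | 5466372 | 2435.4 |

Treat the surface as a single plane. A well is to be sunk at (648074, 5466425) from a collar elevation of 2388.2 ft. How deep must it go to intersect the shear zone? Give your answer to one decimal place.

Let the plane be z = a·E + b·N + c.
Pit 2−Pit 1: 118a + 128b = 100.5;  Pit 3−Pit 1: 171a + 204b = 145.2.
Solving gives a = 0.877472527, b = −0.023763736.
Then c = 2290.2 − a·648089 − b·5466168 = −436493.52.
At (648074, 5466425): z_contact = 568667.13 − 129902.68 − 436493.52 = 2270.93 ft.
Depth below ground = 2388.2 − 2270.93 = 117.3 ft.

117.3 ft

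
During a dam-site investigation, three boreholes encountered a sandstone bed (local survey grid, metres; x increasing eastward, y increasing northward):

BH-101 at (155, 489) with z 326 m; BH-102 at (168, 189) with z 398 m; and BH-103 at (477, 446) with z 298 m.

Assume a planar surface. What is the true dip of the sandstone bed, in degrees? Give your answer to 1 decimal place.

15.3°

Let the plane be z = a·x + b·y + c.
BH-102−BH-101: 13a − 300b = 72;  BH-103−BH-101: 322a − 43b = −28.
Solving gives a = −0.11970, b = −0.24519.
Gradient magnitude |∇z| = √(a² + b²) = √(0.01433 + 0.06012) = 0.27285.
True dip = arctan(0.27285) = 15.3°, dipping toward NNE (azimuth ≈ 026°).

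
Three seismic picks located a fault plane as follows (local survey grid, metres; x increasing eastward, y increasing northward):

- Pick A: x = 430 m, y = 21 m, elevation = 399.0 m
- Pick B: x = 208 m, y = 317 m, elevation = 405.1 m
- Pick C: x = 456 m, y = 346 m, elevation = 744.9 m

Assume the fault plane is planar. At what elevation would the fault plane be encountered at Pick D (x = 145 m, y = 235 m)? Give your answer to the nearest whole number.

247 m

Let the plane be z = a·x + b·y + c.
Pick B−Pick A: −222a + 296b = 6.1;  Pick C−Pick A: 26a + 325b = 345.9.
Solving gives a = 1.25747, b = 0.96371.
Then c = 399 − a·430 − b·21 = −161.95.
At (145, 235): z = 182.3 + 226.5 − 161.95 = 246.9 m.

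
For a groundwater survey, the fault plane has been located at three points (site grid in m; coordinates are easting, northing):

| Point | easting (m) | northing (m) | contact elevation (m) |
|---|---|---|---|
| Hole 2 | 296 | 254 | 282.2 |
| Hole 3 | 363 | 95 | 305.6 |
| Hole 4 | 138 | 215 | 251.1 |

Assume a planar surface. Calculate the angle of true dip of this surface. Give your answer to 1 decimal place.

Two edge vectors: Hole 2→Hole 3 = (67, -159, 23.4), Hole 2→Hole 4 = (-158, -39, -31.1).
Normal n = (Hole 2→Hole 3) × (Hole 2→Hole 4) = (5857.5, -1613.5, -27735).
So ∂z/∂easting = −n_x/n_z = 0.21120 and ∂z/∂northing = −n_y/n_z = −0.05818.
Gradient magnitude |∇z| = √(a² + b²) = √(0.04460 + 0.00338) = 0.21906.
True dip = arctan(0.21906) = 12.4°, dipping toward WNW (azimuth ≈ 285°).

12.4°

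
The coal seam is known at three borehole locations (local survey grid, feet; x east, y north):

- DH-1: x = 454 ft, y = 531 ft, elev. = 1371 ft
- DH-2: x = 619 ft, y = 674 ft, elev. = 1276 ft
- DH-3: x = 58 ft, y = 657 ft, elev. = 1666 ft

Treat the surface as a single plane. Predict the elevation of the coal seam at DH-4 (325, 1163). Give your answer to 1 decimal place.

1551.5 ft

Let the plane be z = a·x + b·y + c.
DH-2−DH-1: 165a + 143b = −95;  DH-3−DH-1: −396a + 126b = 295.
Solving gives a = −0.699514, b = 0.142796.
Then c = 1371 − a·454 − b·531 = 1612.75.
At (325, 1163): z = −227.3 + 166.1 + 1612.75 = 1551.5 ft.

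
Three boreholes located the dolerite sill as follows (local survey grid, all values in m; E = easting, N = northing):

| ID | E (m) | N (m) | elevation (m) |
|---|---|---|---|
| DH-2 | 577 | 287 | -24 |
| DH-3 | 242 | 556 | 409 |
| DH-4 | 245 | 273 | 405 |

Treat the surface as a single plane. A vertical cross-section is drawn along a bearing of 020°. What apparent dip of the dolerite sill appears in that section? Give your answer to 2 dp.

Two edge vectors: DH-2→DH-3 = (-335, 269, 433), DH-2→DH-4 = (-332, -14, 429).
Normal n = (DH-2→DH-3) × (DH-2→DH-4) = (121463, -41, 93998).
So ∂z/∂E = −n_x/n_z = −1.29219 and ∂z/∂N = −n_y/n_z = 0.00044.
Unit vector along 020° is (sin 20°, cos 20°) = (0.3420, 0.9397).
Slope in that direction = a·(0.3420) + b·(0.9397) = −0.44154.
Apparent dip = arctan|0.44154| = 23.82° (true dip is 52.3°, so apparent ≤ true as expected).

23.82°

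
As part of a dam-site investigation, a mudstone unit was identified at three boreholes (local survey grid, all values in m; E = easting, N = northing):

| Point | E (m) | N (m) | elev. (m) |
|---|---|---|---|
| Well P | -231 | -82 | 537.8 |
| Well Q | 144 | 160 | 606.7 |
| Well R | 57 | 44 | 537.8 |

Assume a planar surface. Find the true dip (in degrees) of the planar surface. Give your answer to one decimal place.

Two edge vectors: Well P→Well Q = (375, 242, 68.9), Well P→Well R = (288, 126, 0).
Normal n = (Well P→Well Q) × (Well P→Well R) = (-8681.4, 19843.2, -22446).
So ∂z/∂E = −n_x/n_z = −0.38677 and ∂z/∂N = −n_y/n_z = 0.88404.
Gradient magnitude |∇z| = √(a² + b²) = √(0.14959 + 0.78153) = 0.96495.
True dip = arctan(0.96495) = 44.0°, dipping toward SSE (azimuth ≈ 156°).

44.0°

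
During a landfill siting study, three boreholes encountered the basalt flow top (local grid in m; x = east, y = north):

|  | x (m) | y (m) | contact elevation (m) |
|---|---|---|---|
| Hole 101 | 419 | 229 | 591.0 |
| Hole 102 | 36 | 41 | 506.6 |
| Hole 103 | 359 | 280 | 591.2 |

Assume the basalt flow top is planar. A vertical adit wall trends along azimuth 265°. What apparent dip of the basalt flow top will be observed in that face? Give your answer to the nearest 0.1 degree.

Two edge vectors: Hole 101→Hole 102 = (-383, -188, -84.4), Hole 101→Hole 103 = (-60, 51, 0.2).
Normal n = (Hole 101→Hole 102) × (Hole 101→Hole 103) = (4266.8, 5140.6, -30813).
So ∂z/∂x = −n_x/n_z = 0.13847 and ∂z/∂y = −n_y/n_z = 0.16683.
Unit vector along 265° is (sin 265°, cos 265°) = (-0.9962, -0.0872).
Slope in that direction = a·(-0.9962) + b·(-0.0872) = −0.15249.
Apparent dip = arctan|0.15249| = 8.7° (true dip is 12.2°, so apparent ≤ true as expected).

8.7°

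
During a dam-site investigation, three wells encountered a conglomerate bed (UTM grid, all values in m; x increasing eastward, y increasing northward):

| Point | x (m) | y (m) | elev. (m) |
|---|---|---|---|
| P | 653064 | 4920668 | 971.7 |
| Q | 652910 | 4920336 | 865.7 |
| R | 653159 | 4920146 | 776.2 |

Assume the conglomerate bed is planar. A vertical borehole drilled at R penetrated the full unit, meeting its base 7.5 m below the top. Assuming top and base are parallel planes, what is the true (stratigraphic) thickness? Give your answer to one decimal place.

7.0 m

Let the plane be z = a·x + b·y + c.
Q−P: −154a − 332b = −106;  R−P: 95a − 522b = −195.5.
Solving gives a = −0.08554, b = 0.35895.
|∇z| = √(a²+b²) = 0.36900, so dip δ = arctan(0.36900) = 20.25°.
True thickness = vertical thickness × cos δ = 7.5 × cos 20.25° = 7.0 m.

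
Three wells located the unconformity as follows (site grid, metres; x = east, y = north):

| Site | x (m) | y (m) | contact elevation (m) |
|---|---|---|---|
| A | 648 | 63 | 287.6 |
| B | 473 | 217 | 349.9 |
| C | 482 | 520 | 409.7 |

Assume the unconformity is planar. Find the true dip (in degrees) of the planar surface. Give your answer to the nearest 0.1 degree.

Let the plane be z = a·x + b·y + c.
B−A: −175a + 154b = 62.3;  C−A: −166a + 457b = 122.1.
Solving gives a = −0.17768, b = 0.20264.
Gradient magnitude |∇z| = √(a² + b²) = √(0.03157 + 0.04106) = 0.26950.
True dip = arctan(0.26950) = 15.1°, dipping toward SE (azimuth ≈ 139°).

15.1°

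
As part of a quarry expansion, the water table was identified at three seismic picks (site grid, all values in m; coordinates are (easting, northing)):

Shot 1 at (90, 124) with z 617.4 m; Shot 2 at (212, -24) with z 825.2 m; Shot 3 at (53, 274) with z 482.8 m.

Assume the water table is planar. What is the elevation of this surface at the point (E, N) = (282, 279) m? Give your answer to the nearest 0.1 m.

Two edge vectors: Shot 1→Shot 2 = (122, -148, 207.8), Shot 1→Shot 3 = (-37, 150, -134.6).
Normal n = (Shot 1→Shot 2) × (Shot 1→Shot 3) = (-11249.2, 8732.6, 12824).
So ∂z/∂E = −n_x/n_z = 0.87720 and ∂z/∂N = −n_y/n_z = −0.68096.
Intercept c from Shot 1: 617.4 − 78.95 + 84.44 = 622.89.
At (282, 279): z = 247.4 − 190.0 + 622.89 = 680.3 m.

680.3 m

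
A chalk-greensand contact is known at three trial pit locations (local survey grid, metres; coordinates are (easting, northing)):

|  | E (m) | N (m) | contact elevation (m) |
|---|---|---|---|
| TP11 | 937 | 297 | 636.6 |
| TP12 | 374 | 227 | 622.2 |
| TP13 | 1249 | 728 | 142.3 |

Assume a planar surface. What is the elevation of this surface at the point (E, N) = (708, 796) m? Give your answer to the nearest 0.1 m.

Two edge vectors: TP11→TP12 = (-563, -70, -14.4), TP11→TP13 = (312, 431, -494.3).
Normal n = (TP11→TP12) × (TP11→TP13) = (40807.4, -282783.7, -220813).
So ∂z/∂E = −n_x/n_z = 0.184805 and ∂z/∂N = −n_y/n_z = −1.280648.
Intercept c from TP11: 636.6 − 173.16 + 380.35 = 843.79.
At (708, 796): z = 130.8 − 1019.4 + 843.79 = -44.8 m.

-44.8 m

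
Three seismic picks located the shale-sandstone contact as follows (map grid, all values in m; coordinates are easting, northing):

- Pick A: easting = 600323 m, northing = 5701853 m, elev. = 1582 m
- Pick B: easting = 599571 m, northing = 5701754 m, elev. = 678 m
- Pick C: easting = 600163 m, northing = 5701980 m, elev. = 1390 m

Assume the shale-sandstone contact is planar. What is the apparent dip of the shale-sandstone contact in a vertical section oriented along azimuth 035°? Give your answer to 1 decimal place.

34.7°

Two edge vectors: Pick A→Pick B = (-752, -99, -904), Pick A→Pick C = (-160, 127, -192).
Normal n = (Pick A→Pick B) × (Pick A→Pick C) = (133816, 256, -111344).
So ∂z/∂easting = −n_x/n_z = 1.20182 and ∂z/∂northing = −n_y/n_z = 0.00230.
Unit vector along 035° is (sin 35°, cos 35°) = (0.5736, 0.8192).
Slope in that direction = a·(0.5736) + b·(0.8192) = 0.69122.
Apparent dip = arctan|0.69122| = 34.7° (true dip is 50.2°, so apparent ≤ true as expected).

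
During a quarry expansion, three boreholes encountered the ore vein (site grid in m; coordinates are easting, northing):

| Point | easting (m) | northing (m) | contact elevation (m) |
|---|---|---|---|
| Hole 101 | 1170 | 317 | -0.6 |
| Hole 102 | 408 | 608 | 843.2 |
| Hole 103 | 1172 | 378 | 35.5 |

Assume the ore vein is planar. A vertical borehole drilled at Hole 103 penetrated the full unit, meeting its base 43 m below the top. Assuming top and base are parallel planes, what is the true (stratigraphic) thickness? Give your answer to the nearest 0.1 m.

Let the plane be z = a·easting + b·northing + c.
Hole 102−Hole 101: −762a + 291b = 843.8;  Hole 103−Hole 101: 2a + 61b = 36.1.
Solving gives a = −0.87045, b = 0.62034.
|∇z| = √(a²+b²) = 1.06888, so dip δ = arctan(1.06888) = 46.91°.
True thickness = vertical thickness × cos δ = 43 × cos 46.91° = 29.4 m.

29.4 m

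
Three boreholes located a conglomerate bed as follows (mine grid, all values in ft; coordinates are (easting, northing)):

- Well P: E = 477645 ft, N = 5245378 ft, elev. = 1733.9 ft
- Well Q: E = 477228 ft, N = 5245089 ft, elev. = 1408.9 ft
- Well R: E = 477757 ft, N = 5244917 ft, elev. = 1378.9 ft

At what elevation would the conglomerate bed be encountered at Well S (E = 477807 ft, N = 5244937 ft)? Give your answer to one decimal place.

1405.8 ft

Let the plane be z = a·E + b·N + c.
Well Q−Well P: −417a − 289b = −325;  Well R−Well P: 112a − 461b = −355.
Solving gives a = 0.210280270, b = 0.821152690.
Then c = 1733.9 − a·477645 − b·5245378 = −4405961.68.
At (477807, 5244937): z = 100473.4 + 4306894.1 − 4405961.68 = 1405.8 ft.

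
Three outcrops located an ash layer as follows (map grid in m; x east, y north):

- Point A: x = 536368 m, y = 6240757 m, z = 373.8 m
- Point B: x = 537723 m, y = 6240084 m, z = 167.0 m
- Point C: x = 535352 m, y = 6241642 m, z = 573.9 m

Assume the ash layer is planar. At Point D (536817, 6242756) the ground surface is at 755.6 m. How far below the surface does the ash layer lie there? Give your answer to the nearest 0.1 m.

187.2 m

Two edge vectors: Point A→Point B = (1355, -673, -206.8), Point A→Point C = (-1016, 885, 200.1).
Normal n = (Point A→Point B) × (Point A→Point C) = (48350.7, -61026.7, 515407).
So ∂z/∂x = −n_x/n_z = −0.093810717 and ∂z/∂y = −n_y/n_z = 0.118404872.
Intercept c from Point A: 373.8 + 50317.07 − 738936.04 = −688245.17.
At (536817, 6242756): z_contact = −50359.19 + 739172.73 − 688245.17 = 568.37 m.
Depth below ground = 755.6 − 568.37 = 187.2 m.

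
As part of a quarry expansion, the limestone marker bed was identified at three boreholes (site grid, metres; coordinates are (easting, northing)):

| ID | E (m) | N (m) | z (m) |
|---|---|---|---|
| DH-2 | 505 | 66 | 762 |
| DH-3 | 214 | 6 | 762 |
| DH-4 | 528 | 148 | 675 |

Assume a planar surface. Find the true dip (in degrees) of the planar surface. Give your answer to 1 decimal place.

49.0°

Two edge vectors: DH-2→DH-3 = (-291, -60, 0), DH-2→DH-4 = (23, 82, -87).
Normal n = (DH-2→DH-3) × (DH-2→DH-4) = (5220, -25317, -22482).
So ∂z/∂E = −n_x/n_z = 0.23219 and ∂z/∂N = −n_y/n_z = −1.12610.
Gradient magnitude |∇z| = √(a² + b²) = √(0.05391 + 1.26810) = 1.14979.
True dip = arctan(1.14979) = 49.0°, dipping toward NNW (azimuth ≈ 348°).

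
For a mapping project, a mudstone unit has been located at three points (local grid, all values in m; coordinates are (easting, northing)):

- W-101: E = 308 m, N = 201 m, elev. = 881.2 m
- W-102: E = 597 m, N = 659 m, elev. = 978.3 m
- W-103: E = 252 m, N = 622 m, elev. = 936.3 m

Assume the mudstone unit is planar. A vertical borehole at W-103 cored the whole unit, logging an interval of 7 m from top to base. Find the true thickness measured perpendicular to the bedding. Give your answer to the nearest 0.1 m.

6.9 m

Let the plane be z = a·E + b·N + c.
W-102−W-101: 289a + 458b = 97.1;  W-103−W-101: −56a + 421b = 55.1.
Solving gives a = 0.10619, b = 0.14500.
|∇z| = √(a²+b²) = 0.17973, so dip δ = arctan(0.17973) = 10.19°.
True thickness = vertical thickness × cos δ = 7 × cos 10.19° = 6.9 m.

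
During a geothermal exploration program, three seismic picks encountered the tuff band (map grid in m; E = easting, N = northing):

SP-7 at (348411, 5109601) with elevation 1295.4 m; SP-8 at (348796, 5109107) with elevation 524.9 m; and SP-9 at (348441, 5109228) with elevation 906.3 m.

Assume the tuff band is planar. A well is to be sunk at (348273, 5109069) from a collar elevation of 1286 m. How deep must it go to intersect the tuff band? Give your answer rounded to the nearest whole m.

412 m

Let the plane be z = a·E + b·N + c.
SP-8−SP-7: 385a − 494b = −770.5;  SP-9−SP-7: 30a − 373b = −389.1.
Solving gives a = −0.73906977, b = 0.98372093.
Then c = 1295.4 − a·348411 − b·5109601 = −4767626.01.
At (348273, 5109069): z_contact = −257398.0 + 5025898.1 − 4767626.01 = 874.1 m.
Depth below ground = 1286 − 874.1 = 412 m.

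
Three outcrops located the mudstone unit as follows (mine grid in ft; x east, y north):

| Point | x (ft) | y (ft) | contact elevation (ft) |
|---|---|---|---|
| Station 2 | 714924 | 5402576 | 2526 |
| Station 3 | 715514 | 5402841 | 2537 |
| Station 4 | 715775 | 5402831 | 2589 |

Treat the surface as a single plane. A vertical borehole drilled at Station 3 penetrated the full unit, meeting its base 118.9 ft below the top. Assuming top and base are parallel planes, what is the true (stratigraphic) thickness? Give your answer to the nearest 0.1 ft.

109.9 ft

Let the plane be z = a·x + b·y + c.
Station 3−Station 2: 590a + 265b = 11;  Station 4−Station 2: 851a + 255b = 63.
Solving gives a = 0.18504, b = −0.37047.
|∇z| = √(a²+b²) = 0.41411, so dip δ = arctan(0.41411) = 22.49°.
True thickness = vertical thickness × cos δ = 118.9 × cos 22.49° = 109.9 ft.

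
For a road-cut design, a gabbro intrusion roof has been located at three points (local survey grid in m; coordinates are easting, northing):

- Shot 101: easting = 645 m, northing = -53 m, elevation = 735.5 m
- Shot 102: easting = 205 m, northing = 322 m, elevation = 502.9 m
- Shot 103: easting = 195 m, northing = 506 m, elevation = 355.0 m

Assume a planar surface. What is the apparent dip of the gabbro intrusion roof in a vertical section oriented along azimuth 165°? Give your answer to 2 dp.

Let the plane be z = a·easting + b·northing + c.
Shot 102−Shot 101: −440a + 375b = −232.6;  Shot 103−Shot 101: −450a + 559b = −380.5.
Solving gives a = −0.16402, b = −0.81272.
Unit vector along 165° is (sin 165°, cos 165°) = (0.2588, -0.9659).
Slope in that direction = a·(0.2588) + b·(-0.9659) = 0.74257.
Apparent dip = arctan|0.74257| = 36.60° (true dip is 39.7°, so apparent ≤ true as expected).

36.60°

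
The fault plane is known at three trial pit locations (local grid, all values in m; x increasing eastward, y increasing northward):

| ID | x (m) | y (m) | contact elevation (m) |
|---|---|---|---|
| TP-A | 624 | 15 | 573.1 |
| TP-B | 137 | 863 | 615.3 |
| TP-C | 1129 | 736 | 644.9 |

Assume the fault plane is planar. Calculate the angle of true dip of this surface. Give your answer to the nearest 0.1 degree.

4.7°

Let the plane be z = a·x + b·y + c.
TP-B−TP-A: −487a + 848b = 42.2;  TP-C−TP-A: 505a + 721b = 71.8.
Solving gives a = 0.03908, b = 0.07221.
Gradient magnitude |∇z| = √(a² + b²) = √(0.00153 + 0.00521) = 0.08211.
True dip = arctan(0.08211) = 4.7°, dipping toward SSW (azimuth ≈ 208°).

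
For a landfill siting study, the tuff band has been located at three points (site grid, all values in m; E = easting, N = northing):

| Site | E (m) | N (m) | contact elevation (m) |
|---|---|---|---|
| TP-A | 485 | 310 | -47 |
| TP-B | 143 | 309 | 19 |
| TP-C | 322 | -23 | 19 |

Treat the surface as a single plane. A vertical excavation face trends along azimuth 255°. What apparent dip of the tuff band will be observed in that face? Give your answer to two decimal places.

12.02°

Two edge vectors: TP-A→TP-B = (-342, -1, 66), TP-A→TP-C = (-163, -333, 66).
Normal n = (TP-A→TP-B) × (TP-A→TP-C) = (21912, 11814, 113723).
So ∂z/∂E = −n_x/n_z = −0.19268 and ∂z/∂N = −n_y/n_z = −0.10388.
Unit vector along 255° is (sin 255°, cos 255°) = (-0.9659, -0.2588).
Slope in that direction = a·(-0.9659) + b·(-0.2588) = 0.21300.
Apparent dip = arctan|0.21300| = 12.02° (true dip is 12.3°, so apparent ≤ true as expected).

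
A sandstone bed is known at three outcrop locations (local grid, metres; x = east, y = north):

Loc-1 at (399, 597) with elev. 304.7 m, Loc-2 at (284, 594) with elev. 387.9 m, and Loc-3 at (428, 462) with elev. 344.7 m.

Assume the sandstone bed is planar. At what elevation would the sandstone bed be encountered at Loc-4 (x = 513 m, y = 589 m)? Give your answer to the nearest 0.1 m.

Let the plane be z = a·x + b·y + c.
Loc-2−Loc-1: −115a − 3b = 83.2;  Loc-3−Loc-1: 29a − 135b = 40.
Solving gives a = −0.71176, b = −0.44919.
Then c = 304.7 − a·399 − b·597 = 856.86.
At (513, 589): z = −365.1 − 264.6 + 856.86 = 227.2 m.

227.2 m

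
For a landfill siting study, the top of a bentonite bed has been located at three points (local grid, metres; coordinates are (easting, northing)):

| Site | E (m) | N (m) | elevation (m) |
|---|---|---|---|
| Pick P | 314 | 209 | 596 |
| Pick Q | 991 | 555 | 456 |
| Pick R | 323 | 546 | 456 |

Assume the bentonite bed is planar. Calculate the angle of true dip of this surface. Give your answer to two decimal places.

Two edge vectors: Pick P→Pick Q = (677, 346, -140), Pick P→Pick R = (9, 337, -140).
Normal n = (Pick P→Pick Q) × (Pick P→Pick R) = (-1260, 93520, 225035).
So ∂z/∂E = −n_x/n_z = 0.00560 and ∂z/∂N = −n_y/n_z = −0.41558.
Gradient magnitude |∇z| = √(a² + b²) = √(0.00003 + 0.17271) = 0.41562.
True dip = arctan(0.41562) = 22.57°, dipping toward N (azimuth ≈ 359°).

22.57°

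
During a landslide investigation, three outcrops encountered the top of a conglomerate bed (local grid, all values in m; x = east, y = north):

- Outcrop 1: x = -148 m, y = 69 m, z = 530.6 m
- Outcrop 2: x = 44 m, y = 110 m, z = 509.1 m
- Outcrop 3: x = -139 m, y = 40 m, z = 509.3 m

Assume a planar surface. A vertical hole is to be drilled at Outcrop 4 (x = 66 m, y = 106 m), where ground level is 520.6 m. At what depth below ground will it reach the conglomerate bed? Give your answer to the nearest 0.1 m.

19.7 m

Let the plane be z = a·x + b·y + c.
Outcrop 2−Outcrop 1: 192a + 41b = −21.5;  Outcrop 3−Outcrop 1: 9a − 29b = −21.3.
Solving gives a = −0.25211, b = 0.65624.
Then c = 530.6 − a·-148 − b·69 = 448.01.
At (66, 106): z_contact = −16.64 + 69.56 + 448.01 = 500.93 m.
Depth below ground = 520.6 − 500.93 = 19.7 m.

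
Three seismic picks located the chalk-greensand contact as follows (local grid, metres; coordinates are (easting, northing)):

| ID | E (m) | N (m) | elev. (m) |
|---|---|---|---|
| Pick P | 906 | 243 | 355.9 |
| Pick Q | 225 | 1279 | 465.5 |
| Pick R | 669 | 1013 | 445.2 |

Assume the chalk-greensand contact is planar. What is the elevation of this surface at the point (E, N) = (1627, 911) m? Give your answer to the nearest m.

460 m

Two edge vectors: Pick P→Pick Q = (-681, 1036, 109.6), Pick P→Pick R = (-237, 770, 89.3).
Normal n = (Pick P→Pick Q) × (Pick P→Pick R) = (8122.8, 34838.1, -278838).
So ∂z/∂E = −n_x/n_z = 0.02913 and ∂z/∂N = −n_y/n_z = 0.12494.
Intercept c from Pick P: 355.9 − 26.39 − 30.36 = 299.15.
At (1627, 911): z = 47.4 + 113.8 + 299.15 = 460.4 m.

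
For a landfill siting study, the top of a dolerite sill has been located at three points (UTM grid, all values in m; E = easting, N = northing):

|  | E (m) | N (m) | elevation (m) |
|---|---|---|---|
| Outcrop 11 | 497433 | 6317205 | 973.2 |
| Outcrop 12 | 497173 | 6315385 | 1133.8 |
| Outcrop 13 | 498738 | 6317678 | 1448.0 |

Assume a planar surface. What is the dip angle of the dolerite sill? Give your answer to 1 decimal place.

Two edge vectors: Outcrop 11→Outcrop 12 = (-260, -1820, 160.6), Outcrop 11→Outcrop 13 = (1305, 473, 474.8).
Normal n = (Outcrop 11→Outcrop 12) × (Outcrop 11→Outcrop 13) = (-940099.8, 333031, 2252120).
So ∂z/∂E = −n_x/n_z = 0.41743 and ∂z/∂N = −n_y/n_z = −0.14787.
Gradient magnitude |∇z| = √(a² + b²) = √(0.17425 + 0.02187) = 0.44285.
True dip = arctan(0.44285) = 23.9°, dipping toward WNW (azimuth ≈ 290°).

23.9°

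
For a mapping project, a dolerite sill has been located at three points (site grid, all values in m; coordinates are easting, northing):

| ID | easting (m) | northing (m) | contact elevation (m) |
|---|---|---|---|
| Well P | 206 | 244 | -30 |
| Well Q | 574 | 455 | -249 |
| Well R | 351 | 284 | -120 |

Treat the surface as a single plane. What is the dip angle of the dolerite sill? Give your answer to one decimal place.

Let the plane be z = a·easting + b·northing + c.
Well Q−Well P: 368a + 211b = −219;  Well R−Well P: 145a + 40b = −90.
Solving gives a = −0.64441, b = 0.08598.
Gradient magnitude |∇z| = √(a² + b²) = √(0.41526 + 0.00739) = 0.65012.
True dip = arctan(0.65012) = 33.0°, dipping toward E (azimuth ≈ 098°).

33.0°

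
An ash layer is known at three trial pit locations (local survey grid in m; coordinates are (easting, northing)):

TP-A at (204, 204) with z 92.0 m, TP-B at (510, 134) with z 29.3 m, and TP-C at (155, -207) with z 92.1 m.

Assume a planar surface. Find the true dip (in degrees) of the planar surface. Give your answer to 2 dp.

11.36°

Let the plane be z = a·E + b·N + c.
TP-B−TP-A: 306a − 70b = −62.7;  TP-C−TP-A: −49a − 411b = 0.1.
Solving gives a = −0.19952, b = 0.02354.
Gradient magnitude |∇z| = √(a² + b²) = √(0.03981 + 0.00055) = 0.20090.
True dip = arctan(0.20090) = 11.36°, dipping toward E (azimuth ≈ 097°).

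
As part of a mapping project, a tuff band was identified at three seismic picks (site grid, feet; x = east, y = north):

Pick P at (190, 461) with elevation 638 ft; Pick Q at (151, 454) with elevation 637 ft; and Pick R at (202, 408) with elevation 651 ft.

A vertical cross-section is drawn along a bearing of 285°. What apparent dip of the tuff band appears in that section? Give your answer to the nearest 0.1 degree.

7.1°

Let the plane be z = a·x + b·y + c.
Pick Q−Pick P: −39a − 7b = −1;  Pick R−Pick P: 12a − 53b = 13.
Solving gives a = 0.06695, b = −0.23013.
Unit vector along 285° is (sin 285°, cos 285°) = (-0.9659, 0.2588).
Slope in that direction = a·(-0.9659) + b·(0.2588) = −0.12423.
Apparent dip = arctan|0.12423| = 7.1° (true dip is 13.5°, so apparent ≤ true as expected).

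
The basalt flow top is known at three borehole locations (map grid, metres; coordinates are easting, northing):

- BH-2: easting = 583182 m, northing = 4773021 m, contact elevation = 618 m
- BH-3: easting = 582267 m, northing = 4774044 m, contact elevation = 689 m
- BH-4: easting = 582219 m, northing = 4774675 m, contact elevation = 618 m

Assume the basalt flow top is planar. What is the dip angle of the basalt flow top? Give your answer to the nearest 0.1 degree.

Two edge vectors: BH-2→BH-3 = (-915, 1023, 71), BH-2→BH-4 = (-963, 1654, 0).
Normal n = (BH-2→BH-3) × (BH-2→BH-4) = (-117434, -68373, -528261).
So ∂z/∂easting = −n_x/n_z = −0.22230 and ∂z/∂northing = −n_y/n_z = −0.12943.
Gradient magnitude |∇z| = √(a² + b²) = √(0.04942 + 0.01675) = 0.25724.
True dip = arctan(0.25724) = 14.4°, dipping toward ENE (azimuth ≈ 060°).

14.4°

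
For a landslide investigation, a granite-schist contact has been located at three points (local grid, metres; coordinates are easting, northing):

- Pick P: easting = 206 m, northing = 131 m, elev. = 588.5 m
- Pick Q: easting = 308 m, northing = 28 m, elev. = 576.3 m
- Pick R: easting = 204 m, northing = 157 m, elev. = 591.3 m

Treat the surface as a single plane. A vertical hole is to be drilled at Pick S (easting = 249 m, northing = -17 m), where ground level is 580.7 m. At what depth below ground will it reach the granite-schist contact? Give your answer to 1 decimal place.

Two edge vectors: Pick P→Pick Q = (102, -103, -12.2), Pick P→Pick R = (-2, 26, 2.8).
Normal n = (Pick P→Pick Q) × (Pick P→Pick R) = (28.8, -261.2, 2446).
So ∂z/∂easting = −n_x/n_z = −0.01177 and ∂z/∂northing = −n_y/n_z = 0.10679.
Intercept c from Pick P: 588.5 + 2.43 − 13.99 = 576.94.
At (249, -17): z_contact = −2.93 − 1.82 + 576.94 = 572.19 m.
Depth below ground = 580.7 − 572.19 = 8.5 m.

8.5 m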